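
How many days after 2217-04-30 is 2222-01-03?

Apr 30, 2217 → Apr 30, 2218: 365 days.
Apr 30, 2218 → Apr 30, 2219: 365 days.
Apr 30, 2219 → Apr 30, 2220: 366 days (Feb 29, 2220 is in that span).
Apr 30, 2220 → Apr 30, 2221: 365 days.
Apr 30, 2221 → May 30, 2221: 30 days (April has 30).
May 30, 2221 → Jun 30, 2221: 31 days (May has 31).
Jun 30, 2221 → Jul 30, 2221: 30 days (June has 30).
Jul 30, 2221 → Aug 30, 2221: 31 days (July has 31).
Aug 30, 2221 → Sep 30, 2221: 31 days (August has 31).
Sep 30, 2221 → Oct 30, 2221: 30 days (September has 30).
Oct 30, 2221 → Nov 30, 2221: 31 days (October has 31).
Nov 30, 2221 → Dec 30, 2221: 30 days (November has 30).
Dec 30, 2221 → Jan 3, 2222: 4 days.
Total: 1709 days.

1709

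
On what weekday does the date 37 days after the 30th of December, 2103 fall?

Dec 30, 2103 is a Sunday.
37 mod 7 = 2, so 37 days after a Sunday is Sunday + 2 = Tuesday.

Tuesday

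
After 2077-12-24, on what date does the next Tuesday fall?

December 28, 2077

Dec 24, 2077 is a Friday.
From Friday to the next Tuesday is 4 days.
Dec 24, 2077 + 4 = Dec 28, 2077.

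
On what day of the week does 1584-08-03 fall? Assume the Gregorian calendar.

Doomsday rule: the anchor day for the 1500s is Wednesday. For year 84: 84÷12 = 7 r 0, and 0÷4 = 0, so 7+0+0 = 7.
Wednesday + 7 ≡ Wednesday — that's 1584's doomsday.
In August the doomsday date is Aug 8.
Aug 3 is 5 days before Aug 8; 5 mod 7 = 5, so Wednesday − 5 = Friday.

Friday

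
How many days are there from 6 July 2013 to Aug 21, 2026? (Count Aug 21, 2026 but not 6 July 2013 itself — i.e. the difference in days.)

Jul 6, 2013 → Jul 6, 2014: 365 days.
Jul 6, 2014 → Jul 6, 2015: 365 days.
Jul 6, 2015 → Jul 6, 2016: 366 days (Feb 29, 2016 is in that span).
Jul 6, 2016 → Jul 6, 2017: 365 days.
Jul 6, 2017 → Jul 6, 2018: 365 days.
Jul 6, 2018 → Jul 6, 2019: 365 days.
Jul 6, 2019 → Jul 6, 2020: 366 days (Feb 29, 2020 is in that span).
Jul 6, 2020 → Jul 6, 2021: 365 days.
Jul 6, 2021 → Jul 6, 2022: 365 days.
Jul 6, 2022 → Jul 6, 2023: 365 days.
Jul 6, 2023 → Jul 6, 2024: 366 days (Feb 29, 2024 is in that span).
Jul 6, 2024 → Jul 6, 2025: 365 days.
Jul 6, 2025 → Jul 6, 2026: 365 days.
Jul 6, 2026 → Aug 6, 2026: 31 days (July has 31).
Aug 6, 2026 → Aug 21, 2026: 15 days.
Total: 4794 days.

4794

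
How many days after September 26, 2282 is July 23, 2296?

5049

Sep 26, 2282 → Sep 26, 2283: 365 days.
Sep 26, 2283 → Sep 26, 2284: 366 days (Feb 29, 2284 is in that span).
Sep 26, 2284 → Sep 26, 2285: 365 days.
Sep 26, 2285 → Sep 26, 2286: 365 days.
Sep 26, 2286 → Sep 26, 2287: 365 days.
Sep 26, 2287 → Sep 26, 2288: 366 days (Feb 29, 2288 is in that span).
Sep 26, 2288 → Sep 26, 2289: 365 days.
Sep 26, 2289 → Sep 26, 2290: 365 days.
Sep 26, 2290 → Sep 26, 2291: 365 days.
Sep 26, 2291 → Sep 26, 2292: 366 days (Feb 29, 2292 is in that span).
Sep 26, 2292 → Sep 26, 2293: 365 days.
Sep 26, 2293 → Sep 26, 2294: 365 days.
Sep 26, 2294 → Sep 26, 2295: 365 days.
Sep 26, 2295 → Oct 26, 2295: 30 days (September has 30).
Oct 26, 2295 → Nov 26, 2295: 31 days (October has 31).
Nov 26, 2295 → Dec 26, 2295: 30 days (November has 30).
Dec 26, 2295 → Jan 26, 2296: 31 days (December has 31).
Jan 26, 2296 → Feb 26, 2296: 31 days (January has 31).
Feb 26, 2296 → Mar 26, 2296: 29 days (February has 29).
Mar 26, 2296 → Apr 26, 2296: 31 days (March has 31).
Apr 26, 2296 → May 26, 2296: 30 days (April has 30).
May 26, 2296 → Jun 26, 2296: 31 days (May has 31).
Jun 26, 2296 → Jul 23, 2296: 27 days.
Total: 5049 days.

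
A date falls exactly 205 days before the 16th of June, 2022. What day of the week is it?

Tuesday

First find the weekday of Jun 16, 2022. Doomsday rule: the anchor day for the 2000s is Tuesday. For year 22: 22÷12 = 1 r 10, and 10÷4 = 2, so 1+10+2 = 13.
Tuesday + 13 ≡ Monday — that's 2022's doomsday.
In June the doomsday date is Jun 6.
Jun 16 is 10 days after Jun 6; 10 mod 7 = 3, so Monday + 3 = Thursday.
205 mod 7 = 2, so 205 days before a Thursday is Thursday − 2 = Tuesday.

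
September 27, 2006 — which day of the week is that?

Doomsday rule: the anchor day for the 2000s is Tuesday. For year 06: 6÷12 = 0 r 6, and 6÷4 = 1, so 0+6+1 = 7.
Tuesday + 7 ≡ Tuesday — that's 2006's doomsday.
In September the doomsday date is Sep 5.
Sep 27 is 22 days after Sep 5; 22 mod 7 = 1, so Tuesday + 1 = Wednesday.

Wednesday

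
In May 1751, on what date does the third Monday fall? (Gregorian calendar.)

May 1, 1751 is a Saturday.
The first Monday is therefore May 3 (2 days later).
The third Monday is 3 + 2×7 = May 17.

May 17, 1751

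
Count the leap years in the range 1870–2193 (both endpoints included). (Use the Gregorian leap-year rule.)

79

Multiples of 4 in [1870,2193]: 81.
Of those, multiples of 100: 3 (not leap unless ÷400).
Multiples of 400: 1.
Leap years = 81 − 3 + 1 = 79.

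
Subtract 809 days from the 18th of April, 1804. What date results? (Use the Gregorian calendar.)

−366 (one year; includes Feb 29, 1804) → Apr 18, 1803 (443 left).
−365 (one year) → Apr 18, 1802 (78 left).
−18 → Mar 31, 1802 (end of Mar, 31 days; 60 left).
−31 → Feb 28, 1802 (end of Feb, 28 days; 29 left).
−28 → Jan 31, 1802 (end of Jan, 31 days; 1 left).
−1 → Jan 30, 1802.

January 30, 1802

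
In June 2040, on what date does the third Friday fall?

June 1, 2040 is a Friday.
The first Friday is therefore June 1 (same day).
The third Friday is 1 + 2×7 = June 15.

June 15, 2040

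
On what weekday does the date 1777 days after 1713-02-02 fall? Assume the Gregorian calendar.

Feb 2, 1713 is a Thursday.
1777 mod 7 = 6, so 1777 days after a Thursday is Thursday + 6 = Wednesday.

Wednesday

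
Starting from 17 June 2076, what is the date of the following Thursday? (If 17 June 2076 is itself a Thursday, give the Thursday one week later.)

June 18, 2076

Jun 17, 2076 is a Wednesday.
From Wednesday to the next Thursday is 1 day.
Jun 17, 2076 + 1 = Jun 18, 2076.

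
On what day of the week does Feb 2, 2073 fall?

January 1, 2073 is a Sunday.
Jan 1, 2073 → Feb 1, 2073: 31 days (January has 31).
Feb 1, 2073 → Feb 2, 2073: 1 days.
Total: 32 days.
32 mod 7 = 4, so Sunday + 4 = Thursday.

Thursday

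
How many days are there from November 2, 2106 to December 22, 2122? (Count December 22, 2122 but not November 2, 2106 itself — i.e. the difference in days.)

Nov 2, 2106 → Nov 2, 2107: 365 days.
Nov 2, 2107 → Nov 2, 2108: 366 days (Feb 29, 2108 is in that span).
Nov 2, 2108 → Nov 2, 2109: 365 days.
Nov 2, 2109 → Nov 2, 2110: 365 days.
Nov 2, 2110 → Nov 2, 2111: 365 days.
Nov 2, 2111 → Nov 2, 2112: 366 days (Feb 29, 2112 is in that span).
Nov 2, 2112 → Nov 2, 2113: 365 days.
Nov 2, 2113 → Nov 2, 2114: 365 days.
Nov 2, 2114 → Nov 2, 2115: 365 days.
Nov 2, 2115 → Nov 2, 2116: 366 days (Feb 29, 2116 is in that span).
Nov 2, 2116 → Nov 2, 2117: 365 days.
Nov 2, 2117 → Nov 2, 2118: 365 days.
Nov 2, 2118 → Nov 2, 2119: 365 days.
Nov 2, 2119 → Nov 2, 2120: 366 days (Feb 29, 2120 is in that span).
Nov 2, 2120 → Nov 2, 2121: 365 days.
Nov 2, 2121 → Nov 2, 2122: 365 days.
Nov 2, 2122 → Dec 2, 2122: 30 days (November has 30).
Dec 2, 2122 → Dec 22, 2122: 20 days.
Total: 5894 days.

5894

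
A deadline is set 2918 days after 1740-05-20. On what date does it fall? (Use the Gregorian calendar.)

May 16, 1748

+365 (one year) → May 20, 1741 (2553 left).
+365 (one year) → May 20, 1742 (2188 left).
+365 (one year) → May 20, 1743 (1823 left).
+366 (one year; includes Feb 29, 1744) → May 20, 1744 (1457 left).
+365 (one year) → May 20, 1745 (1092 left).
+365 (one year) → May 20, 1746 (727 left).
+365 (one year) → May 20, 1747 (362 left).
May has 31 days: +12 → Jun 1, 1747 (350 left).
Jun has 30 days: +30 → Jul 1, 1747 (320 left).
Jul has 31 days: +31 → Aug 1, 1747 (289 left).
Aug has 31 days: +31 → Sep 1, 1747 (258 left).
Sep has 30 days: +30 → Oct 1, 1747 (228 left).
Oct has 31 days: +31 → Nov 1, 1747 (197 left).
Nov has 30 days: +30 → Dec 1, 1747 (167 left).
Dec has 31 days: +31 → Jan 1, 1748 (136 left).
Jan has 31 days: +31 → Feb 1, 1748 (105 left).
Feb has 29 days: +29 → Mar 1, 1748 (76 left).
Mar has 31 days: +31 → Apr 1, 1748 (45 left).
Apr has 30 days: +30 → May 1, 1748 (15 left).
+15 → May 16, 1748.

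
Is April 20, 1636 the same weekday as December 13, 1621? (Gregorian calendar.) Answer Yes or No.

From Dec 13, 1621 to Apr 20, 1636 is 5242 days.
5242 mod 7 = 6, so they are different weekdays.
(Dec 13, 1621 is a Monday; Apr 20, 1636 is a Sunday.)

No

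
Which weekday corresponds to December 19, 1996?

Thursday

January 1, 1996 is a Monday.
Jan 1, 1996 → Feb 1, 1996: 31 days (January has 31).
Feb 1, 1996 → Mar 1, 1996: 29 days (February has 29).
Mar 1, 1996 → Apr 1, 1996: 31 days (March has 31).
Apr 1, 1996 → May 1, 1996: 30 days (April has 30).
May 1, 1996 → Jun 1, 1996: 31 days (May has 31).
Jun 1, 1996 → Jul 1, 1996: 30 days (June has 30).
Jul 1, 1996 → Aug 1, 1996: 31 days (July has 31).
Aug 1, 1996 → Sep 1, 1996: 31 days (August has 31).
Sep 1, 1996 → Oct 1, 1996: 30 days (September has 30).
Oct 1, 1996 → Nov 1, 1996: 31 days (October has 31).
Nov 1, 1996 → Dec 1, 1996: 30 days (November has 30).
Dec 1, 1996 → Dec 19, 1996: 18 days.
Total: 353 days.
353 mod 7 = 3, so Monday + 3 = Thursday.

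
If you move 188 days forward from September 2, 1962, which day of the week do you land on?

Saturday

Sep 2, 1962 is a Sunday.
188 mod 7 = 6, so 188 days after a Sunday is Sunday + 6 = Saturday.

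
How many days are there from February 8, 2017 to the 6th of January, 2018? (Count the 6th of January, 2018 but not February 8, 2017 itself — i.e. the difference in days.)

Feb 8, 2017 → Mar 8, 2017: 28 days (February has 28).
Mar 8, 2017 → Apr 8, 2017: 31 days (March has 31).
Apr 8, 2017 → May 8, 2017: 30 days (April has 30).
May 8, 2017 → Jun 8, 2017: 31 days (May has 31).
Jun 8, 2017 → Jul 8, 2017: 30 days (June has 30).
Jul 8, 2017 → Aug 8, 2017: 31 days (July has 31).
Aug 8, 2017 → Sep 8, 2017: 31 days (August has 31).
Sep 8, 2017 → Oct 8, 2017: 30 days (September has 30).
Oct 8, 2017 → Nov 8, 2017: 31 days (October has 31).
Nov 8, 2017 → Dec 8, 2017: 30 days (November has 30).
Dec 8, 2017 → Jan 6, 2018: 29 days.
Total: 332 days.

332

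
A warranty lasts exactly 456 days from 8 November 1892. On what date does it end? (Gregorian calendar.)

+365 (one year) → Nov 8, 1893 (91 left).
Nov has 30 days: +23 → Dec 1, 1893 (68 left).
Dec has 31 days: +31 → Jan 1, 1894 (37 left).
Jan has 31 days: +31 → Feb 1, 1894 (6 left).
+6 → Feb 7, 1894.

February 7, 1894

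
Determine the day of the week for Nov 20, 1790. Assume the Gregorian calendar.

Doomsday rule: the anchor day for the 1700s is Sunday. For year 90: 90÷12 = 7 r 6, and 6÷4 = 1, so 7+6+1 = 14.
Sunday + 14 ≡ Sunday — that's 1790's doomsday.
In November the doomsday date is Nov 7.
Nov 20 is 13 days after Nov 7; 13 mod 7 = 6, so Sunday + 6 = Saturday.

Saturday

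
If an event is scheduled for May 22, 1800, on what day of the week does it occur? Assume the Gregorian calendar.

Doomsday rule: the anchor day for the 1800s is Friday. For year 00: 0÷12 = 0 r 0, and 0÷4 = 0, so 0+0+0 = 0.
Friday + 0 ≡ Friday — that's 1800's doomsday.
In May the doomsday date is May 9.
May 22 is 13 days after May 9; 13 mod 7 = 6, so Friday + 6 = Thursday.

Thursday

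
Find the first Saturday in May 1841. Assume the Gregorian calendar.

May 1, 1841

May 1, 1841 is a Saturday.
The first Saturday is therefore May 1 (same day).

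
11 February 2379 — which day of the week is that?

Doomsday rule: the anchor day for the 2300s is Wednesday. For year 79: 79÷12 = 6 r 7, and 7÷4 = 1, so 6+7+1 = 14.
Wednesday + 14 ≡ Wednesday — that's 2379's doomsday.
In February the doomsday date is Feb 28 (2379 is not a leap year).
Feb 11 is 17 days before Feb 28; 17 mod 7 = 3, so Wednesday − 3 = Sunday.

Sunday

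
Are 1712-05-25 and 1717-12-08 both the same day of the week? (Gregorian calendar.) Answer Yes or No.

From May 25, 1712 to Dec 8, 1717 is 2023 days.
2023 mod 7 = 0, so they are the same weekday.
(May 25, 1712 is a Wednesday; Dec 8, 1717 is a Wednesday.)

Yes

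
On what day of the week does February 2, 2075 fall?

Saturday

Doomsday rule: the anchor day for the 2000s is Tuesday. For year 75: 75÷12 = 6 r 3, and 3÷4 = 0, so 6+3+0 = 9.
Tuesday + 9 ≡ Thursday — that's 2075's doomsday.
In February the doomsday date is Feb 28 (2075 is not a leap year).
Feb 2 is 26 days before Feb 28; 26 mod 7 = 5, so Thursday − 5 = Saturday.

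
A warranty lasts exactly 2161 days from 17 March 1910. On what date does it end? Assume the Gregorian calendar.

+365 (one year) → Mar 17, 1911 (1796 left).
+366 (one year; includes Feb 29, 1912) → Mar 17, 1912 (1430 left).
+365 (one year) → Mar 17, 1913 (1065 left).
+365 (one year) → Mar 17, 1914 (700 left).
+365 (one year) → Mar 17, 1915 (335 left).
Mar has 31 days: +15 → Apr 1, 1915 (320 left).
Apr has 30 days: +30 → May 1, 1915 (290 left).
May has 31 days: +31 → Jun 1, 1915 (259 left).
Jun has 30 days: +30 → Jul 1, 1915 (229 left).
Jul has 31 days: +31 → Aug 1, 1915 (198 left).
Aug has 31 days: +31 → Sep 1, 1915 (167 left).
Sep has 30 days: +30 → Oct 1, 1915 (137 left).
Oct has 31 days: +31 → Nov 1, 1915 (106 left).
Nov has 30 days: +30 → Dec 1, 1915 (76 left).
Dec has 31 days: +31 → Jan 1, 1916 (45 left).
Jan has 31 days: +31 → Feb 1, 1916 (14 left).
+14 → Feb 15, 1916.

February 15, 1916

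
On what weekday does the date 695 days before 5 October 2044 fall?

First find the weekday of Oct 5, 2044. Doomsday rule: the anchor day for the 2000s is Tuesday. For year 44: 44÷12 = 3 r 8, and 8÷4 = 2, so 3+8+2 = 13.
Tuesday + 13 ≡ Monday — that's 2044's doomsday.
In October the doomsday date is Oct 10.
Oct 5 is 5 days before Oct 10; 5 mod 7 = 5, so Monday − 5 = Wednesday.
695 mod 7 = 2, so 695 days before a Wednesday is Wednesday − 2 = Monday.

Monday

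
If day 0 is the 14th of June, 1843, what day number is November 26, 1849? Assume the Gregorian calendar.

2357

Jun 14, 1843 → Jun 14, 1844: 366 days (Feb 29, 1844 is in that span).
Jun 14, 1844 → Jun 14, 1845: 365 days.
Jun 14, 1845 → Jun 14, 1846: 365 days.
Jun 14, 1846 → Jun 14, 1847: 365 days.
Jun 14, 1847 → Jun 14, 1848: 366 days (Feb 29, 1848 is in that span).
Jun 14, 1848 → Jun 14, 1849: 365 days.
Jun 14, 1849 → Jul 14, 1849: 30 days (June has 30).
Jul 14, 1849 → Aug 14, 1849: 31 days (July has 31).
Aug 14, 1849 → Sep 14, 1849: 31 days (August has 31).
Sep 14, 1849 → Oct 14, 1849: 30 days (September has 30).
Oct 14, 1849 → Nov 14, 1849: 31 days (October has 31).
Nov 14, 1849 → Nov 26, 1849: 12 days.
Total: 2357 days.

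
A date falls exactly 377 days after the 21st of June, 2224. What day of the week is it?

Sunday

Jun 21, 2224 is a Monday.
377 mod 7 = 6, so 377 days after a Monday is Monday + 6 = Sunday.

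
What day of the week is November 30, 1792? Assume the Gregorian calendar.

Friday

Doomsday rule: the anchor day for the 1700s is Sunday. For year 92: 92÷12 = 7 r 8, and 8÷4 = 2, so 7+8+2 = 17.
Sunday + 17 ≡ Wednesday — that's 1792's doomsday.
In November the doomsday date is Nov 7.
Nov 30 is 23 days after Nov 7; 23 mod 7 = 2, so Wednesday + 2 = Friday.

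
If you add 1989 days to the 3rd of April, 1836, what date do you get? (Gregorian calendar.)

+365 (one year) → Apr 3, 1837 (1624 left).
+365 (one year) → Apr 3, 1838 (1259 left).
+365 (one year) → Apr 3, 1839 (894 left).
+366 (one year; includes Feb 29, 1840) → Apr 3, 1840 (528 left).
+365 (one year) → Apr 3, 1841 (163 left).
Apr has 30 days: +28 → May 1, 1841 (135 left).
May has 31 days: +31 → Jun 1, 1841 (104 left).
Jun has 30 days: +30 → Jul 1, 1841 (74 left).
Jul has 31 days: +31 → Aug 1, 1841 (43 left).
Aug has 31 days: +31 → Sep 1, 1841 (12 left).
+12 → Sep 13, 1841.

September 13, 1841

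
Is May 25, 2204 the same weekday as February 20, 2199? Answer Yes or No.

No

From Feb 20, 2199 to May 25, 2204 is 1920 days.
1920 mod 7 = 2, so they are different weekdays.
(Feb 20, 2199 is a Wednesday; May 25, 2204 is a Friday.)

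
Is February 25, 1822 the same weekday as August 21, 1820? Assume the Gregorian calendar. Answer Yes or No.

From Aug 21, 1820 to Feb 25, 1822 is 553 days.
553 mod 7 = 0, so they are the same weekday.
(Aug 21, 1820 is a Monday; Feb 25, 1822 is a Monday.)

Yes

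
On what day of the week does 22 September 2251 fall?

Monday

Doomsday rule: the anchor day for the 2200s is Friday. For year 51: 51÷12 = 4 r 3, and 3÷4 = 0, so 4+3+0 = 7.
Friday + 7 ≡ Friday — that's 2251's doomsday.
In September the doomsday date is Sep 5.
Sep 22 is 17 days after Sep 5; 17 mod 7 = 3, so Friday + 3 = Monday.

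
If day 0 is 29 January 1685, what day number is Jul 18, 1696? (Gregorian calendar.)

Jan 29, 1685 → Jan 29, 1686: 365 days.
Jan 29, 1686 → Jan 29, 1687: 365 days.
Jan 29, 1687 → Jan 29, 1688: 365 days.
Jan 29, 1688 → Jan 29, 1689: 366 days (Feb 29, 1688 is in that span).
Jan 29, 1689 → Jan 29, 1690: 365 days.
Jan 29, 1690 → Jan 29, 1691: 365 days.
Jan 29, 1691 → Jan 29, 1692: 365 days.
Jan 29, 1692 → Jan 29, 1693: 366 days (Feb 29, 1692 is in that span).
Jan 29, 1693 → Jan 29, 1694: 365 days.
Jan 29, 1694 → Jan 29, 1695: 365 days.
Jan 29, 1695 → Jan 29, 1696: 365 days.
Jan 29, 1696 → Feb 29, 1696: 31 days (January has 31).
Feb 29, 1696 → Mar 29, 1696: 29 days (February has 29).
Mar 29, 1696 → Apr 29, 1696: 31 days (March has 31).
Apr 29, 1696 → May 29, 1696: 30 days (April has 30).
May 29, 1696 → Jun 29, 1696: 31 days (May has 31).
Jun 29, 1696 → Jul 18, 1696: 19 days.
Total: 4188 days.

4188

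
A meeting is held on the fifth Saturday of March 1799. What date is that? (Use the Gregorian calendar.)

March 30, 1799

March 1, 1799 is a Friday.
The first Saturday is therefore March 2 (1 days later).
The fifth Saturday is 2 + 4×7 = March 30.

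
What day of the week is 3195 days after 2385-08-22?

Sunday

Aug 22, 2385 is a Thursday.
3195 mod 7 = 3, so 3195 days after a Thursday is Thursday + 3 = Sunday.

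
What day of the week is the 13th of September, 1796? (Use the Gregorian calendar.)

Tuesday

Doomsday rule: the anchor day for the 1700s is Sunday. For year 96: 96÷12 = 8 r 0, and 0÷4 = 0, so 8+0+0 = 8.
Sunday + 8 ≡ Monday — that's 1796's doomsday.
In September the doomsday date is Sep 5.
Sep 13 is 8 days after Sep 5; 8 mod 7 = 1, so Monday + 1 = Tuesday.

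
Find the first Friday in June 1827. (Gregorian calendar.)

June 1, 1827

June 1, 1827 is a Friday.
The first Friday is therefore June 1 (same day).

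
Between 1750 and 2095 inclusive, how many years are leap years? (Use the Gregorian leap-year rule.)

Multiples of 4 in [1750,2095]: 86.
Of those, multiples of 100: 3 (not leap unless ÷400).
Multiples of 400: 1.
Leap years = 86 − 3 + 1 = 84.

84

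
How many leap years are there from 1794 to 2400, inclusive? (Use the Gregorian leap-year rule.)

147

Multiples of 4 in [1794,2400]: 152.
Of those, multiples of 100: 7 (not leap unless ÷400).
Multiples of 400: 2.
Leap years = 152 − 7 + 2 = 147.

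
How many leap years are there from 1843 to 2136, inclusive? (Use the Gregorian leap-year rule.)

Multiples of 4 in [1843,2136]: 74.
Of those, multiples of 100: 3 (not leap unless ÷400).
Multiples of 400: 1.
Leap years = 74 − 3 + 1 = 72.

72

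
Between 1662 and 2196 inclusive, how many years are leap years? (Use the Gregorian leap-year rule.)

130

Multiples of 4 in [1662,2196]: 134.
Of those, multiples of 100: 5 (not leap unless ÷400).
Multiples of 400: 1.
Leap years = 134 − 5 + 1 = 130.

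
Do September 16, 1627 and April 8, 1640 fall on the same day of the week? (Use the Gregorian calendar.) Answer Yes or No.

No

From Sep 16, 1627 to Apr 8, 1640 is 4588 days.
4588 mod 7 = 3, so they are different weekdays.
(Sep 16, 1627 is a Thursday; Apr 8, 1640 is a Sunday.)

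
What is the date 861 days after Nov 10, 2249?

+365 (one year) → Nov 10, 2250 (496 left).
+365 (one year) → Nov 10, 2251 (131 left).
Nov has 30 days: +21 → Dec 1, 2251 (110 left).
Dec has 31 days: +31 → Jan 1, 2252 (79 left).
Jan has 31 days: +31 → Feb 1, 2252 (48 left).
Feb has 29 days: +29 → Mar 1, 2252 (19 left).
+19 → Mar 20, 2252.

March 20, 2252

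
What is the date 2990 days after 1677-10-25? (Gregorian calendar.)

January 1, 1686

+365 (one year) → Oct 25, 1678 (2625 left).
+365 (one year) → Oct 25, 1679 (2260 left).
+366 (one year; includes Feb 29, 1680) → Oct 25, 1680 (1894 left).
+365 (one year) → Oct 25, 1681 (1529 left).
+365 (one year) → Oct 25, 1682 (1164 left).
+365 (one year) → Oct 25, 1683 (799 left).
+366 (one year; includes Feb 29, 1684) → Oct 25, 1684 (433 left).
+365 (one year) → Oct 25, 1685 (68 left).
Oct has 31 days: +7 → Nov 1, 1685 (61 left).
Nov has 30 days: +30 → Dec 1, 1685 (31 left).
Dec has 31 days: +31 → Jan 1, 1686 (0 left).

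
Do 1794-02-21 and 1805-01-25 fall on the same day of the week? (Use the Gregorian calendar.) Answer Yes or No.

From Feb 21, 1794 to Jan 25, 1805 is 3990 days.
3990 mod 7 = 0, so they are the same weekday.
(Feb 21, 1794 is a Friday; Jan 25, 1805 is a Friday.)

Yes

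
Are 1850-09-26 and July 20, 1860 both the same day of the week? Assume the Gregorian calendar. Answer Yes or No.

From Sep 26, 1850 to Jul 20, 1860 is 3585 days.
3585 mod 7 = 1, so they are different weekdays.
(Sep 26, 1850 is a Thursday; Jul 20, 1860 is a Friday.)

No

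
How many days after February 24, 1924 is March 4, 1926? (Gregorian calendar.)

Feb 24, 1924 → Feb 24, 1925: 366 days (Feb 29, 1924 is in that span).
Feb 24, 1925 → Mar 24, 1925: 28 days (February has 28).
Mar 24, 1925 → Apr 24, 1925: 31 days (March has 31).
Apr 24, 1925 → May 24, 1925: 30 days (April has 30).
May 24, 1925 → Jun 24, 1925: 31 days (May has 31).
Jun 24, 1925 → Jul 24, 1925: 30 days (June has 30).
Jul 24, 1925 → Aug 24, 1925: 31 days (July has 31).
Aug 24, 1925 → Sep 24, 1925: 31 days (August has 31).
Sep 24, 1925 → Oct 24, 1925: 30 days (September has 30).
Oct 24, 1925 → Nov 24, 1925: 31 days (October has 31).
Nov 24, 1925 → Dec 24, 1925: 30 days (November has 30).
Dec 24, 1925 → Jan 24, 1926: 31 days (December has 31).
Jan 24, 1926 → Feb 24, 1926: 31 days (January has 31).
Feb 24, 1926 → Mar 4, 1926: 8 days.
Total: 739 days.

739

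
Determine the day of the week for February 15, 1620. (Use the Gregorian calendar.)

Saturday

Doomsday rule: the anchor day for the 1600s is Tuesday. For year 20: 20÷12 = 1 r 8, and 8÷4 = 2, so 1+8+2 = 11.
Tuesday + 11 ≡ Saturday — that's 1620's doomsday.
In February the doomsday date is Feb 29 (1620 is a leap year (divisible by 4)).
Feb 15 is 14 days before Feb 29; 14 mod 7 = 0, so Saturday − 0 = Saturday.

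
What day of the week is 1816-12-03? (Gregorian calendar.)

Tuesday

Doomsday rule: the anchor day for the 1800s is Friday. For year 16: 16÷12 = 1 r 4, and 4÷4 = 1, so 1+4+1 = 6.
Friday + 6 ≡ Thursday — that's 1816's doomsday.
In December the doomsday date is Dec 12.
Dec 3 is 9 days before Dec 12; 9 mod 7 = 2, so Thursday − 2 = Tuesday.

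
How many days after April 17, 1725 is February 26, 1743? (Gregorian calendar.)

Apr 17, 1725 → Apr 17, 1726: 365 days.
Apr 17, 1726 → Apr 17, 1727: 365 days.
Apr 17, 1727 → Apr 17, 1728: 366 days (Feb 29, 1728 is in that span).
Apr 17, 1728 → Apr 17, 1729: 365 days.
Apr 17, 1729 → Apr 17, 1730: 365 days.
Apr 17, 1730 → Apr 17, 1731: 365 days.
Apr 17, 1731 → Apr 17, 1732: 366 days (Feb 29, 1732 is in that span).
Apr 17, 1732 → Apr 17, 1733: 365 days.
Apr 17, 1733 → Apr 17, 1734: 365 days.
Apr 17, 1734 → Apr 17, 1735: 365 days.
Apr 17, 1735 → Apr 17, 1736: 366 days (Feb 29, 1736 is in that span).
Apr 17, 1736 → Apr 17, 1737: 365 days.
Apr 17, 1737 → Apr 17, 1738: 365 days.
Apr 17, 1738 → Apr 17, 1739: 365 days.
Apr 17, 1739 → Apr 17, 1740: 366 days (Feb 29, 1740 is in that span).
Apr 17, 1740 → Apr 17, 1741: 365 days.
Apr 17, 1741 → Apr 17, 1742: 365 days.
Apr 17, 1742 → May 17, 1742: 30 days (April has 30).
May 17, 1742 → Jun 17, 1742: 31 days (May has 31).
Jun 17, 1742 → Jul 17, 1742: 30 days (June has 30).
Jul 17, 1742 → Aug 17, 1742: 31 days (July has 31).
Aug 17, 1742 → Sep 17, 1742: 31 days (August has 31).
Sep 17, 1742 → Oct 17, 1742: 30 days (September has 30).
Oct 17, 1742 → Nov 17, 1742: 31 days (October has 31).
Nov 17, 1742 → Dec 17, 1742: 30 days (November has 30).
Dec 17, 1742 → Jan 17, 1743: 31 days (December has 31).
Jan 17, 1743 → Feb 17, 1743: 31 days (January has 31).
Feb 17, 1743 → Feb 26, 1743: 9 days.
Total: 6524 days.

6524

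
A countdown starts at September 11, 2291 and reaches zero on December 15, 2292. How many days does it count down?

Sep 11, 2291 → Sep 11, 2292: 366 days (Feb 29, 2292 is in that span).
Sep 11, 2292 → Oct 11, 2292: 30 days (September has 30).
Oct 11, 2292 → Nov 11, 2292: 31 days (October has 31).
Nov 11, 2292 → Dec 11, 2292: 30 days (November has 30).
Dec 11, 2292 → Dec 15, 2292: 4 days.
Total: 461 days.

461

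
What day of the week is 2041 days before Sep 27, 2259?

Friday

Sep 27, 2259 is a Tuesday.
2041 mod 7 = 4, so 2041 days before a Tuesday is Tuesday − 4 = Friday.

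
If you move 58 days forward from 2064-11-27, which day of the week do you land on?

Saturday

First find the weekday of Nov 27, 2064. Doomsday rule: the anchor day for the 2000s is Tuesday. For year 64: 64÷12 = 5 r 4, and 4÷4 = 1, so 5+4+1 = 10.
Tuesday + 10 ≡ Friday — that's 2064's doomsday.
In November the doomsday date is Nov 7.
Nov 27 is 20 days after Nov 7; 20 mod 7 = 6, so Friday + 6 = Thursday.
58 mod 7 = 2, so 58 days after a Thursday is Thursday + 2 = Saturday.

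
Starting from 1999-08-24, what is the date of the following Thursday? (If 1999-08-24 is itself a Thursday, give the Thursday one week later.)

August 26, 1999

Aug 24, 1999 is a Tuesday.
From Tuesday to the next Thursday is 2 days.
Aug 24, 1999 + 2 = Aug 26, 1999.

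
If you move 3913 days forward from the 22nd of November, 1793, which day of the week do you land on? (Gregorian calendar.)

First find the weekday of Nov 22, 1793. Doomsday rule: the anchor day for the 1700s is Sunday. For year 93: 93÷12 = 7 r 9, and 9÷4 = 2, so 7+9+2 = 18.
Sunday + 18 ≡ Thursday — that's 1793's doomsday.
In November the doomsday date is Nov 7.
Nov 22 is 15 days after Nov 7; 15 mod 7 = 1, so Thursday + 1 = Friday.
3913 mod 7 = 0, so 3913 days after a Friday is Friday + 0 = Friday.

Friday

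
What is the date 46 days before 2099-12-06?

−6 → Nov 30, 2099 (end of Nov, 30 days; 40 left).
−30 → Oct 31, 2099 (end of Oct, 31 days; 10 left).
−10 → Oct 21, 2099.

October 21, 2099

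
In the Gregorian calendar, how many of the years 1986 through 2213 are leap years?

Multiples of 4 in [1986,2213]: 57.
Of those, multiples of 100: 3 (not leap unless ÷400).
Multiples of 400: 1.
Leap years = 57 − 3 + 1 = 55.

55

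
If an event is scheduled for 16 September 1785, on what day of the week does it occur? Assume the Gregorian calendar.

Doomsday rule: the anchor day for the 1700s is Sunday. For year 85: 85÷12 = 7 r 1, and 1÷4 = 0, so 7+1+0 = 8.
Sunday + 8 ≡ Monday — that's 1785's doomsday.
In September the doomsday date is Sep 5.
Sep 16 is 11 days after Sep 5; 11 mod 7 = 4, so Monday + 4 = Friday.

Friday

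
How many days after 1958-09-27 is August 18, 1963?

Sep 27, 1958 → Sep 27, 1959: 365 days.
Sep 27, 1959 → Sep 27, 1960: 366 days (Feb 29, 1960 is in that span).
Sep 27, 1960 → Sep 27, 1961: 365 days.
Sep 27, 1961 → Sep 27, 1962: 365 days.
Sep 27, 1962 → Oct 27, 1962: 30 days (September has 30).
Oct 27, 1962 → Nov 27, 1962: 31 days (October has 31).
Nov 27, 1962 → Dec 27, 1962: 30 days (November has 30).
Dec 27, 1962 → Jan 27, 1963: 31 days (December has 31).
Jan 27, 1963 → Feb 27, 1963: 31 days (January has 31).
Feb 27, 1963 → Mar 27, 1963: 28 days (February has 28).
Mar 27, 1963 → Apr 27, 1963: 31 days (March has 31).
Apr 27, 1963 → May 27, 1963: 30 days (April has 30).
May 27, 1963 → Jun 27, 1963: 31 days (May has 31).
Jun 27, 1963 → Jul 27, 1963: 30 days (June has 30).
Jul 27, 1963 → Aug 18, 1963: 22 days.
Total: 1786 days.

1786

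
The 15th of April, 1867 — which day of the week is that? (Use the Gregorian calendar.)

Doomsday rule: the anchor day for the 1800s is Friday. For year 67: 67÷12 = 5 r 7, and 7÷4 = 1, so 5+7+1 = 13.
Friday + 13 ≡ Thursday — that's 1867's doomsday.
In April the doomsday date is Apr 4.
Apr 15 is 11 days after Apr 4; 11 mod 7 = 4, so Thursday + 4 = Monday.

Monday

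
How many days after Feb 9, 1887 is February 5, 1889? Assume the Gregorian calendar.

Feb 9, 1887 → Feb 9, 1888: 365 days.
Feb 9, 1888 → Mar 9, 1888: 29 days (February has 29).
Mar 9, 1888 → Apr 9, 1888: 31 days (March has 31).
Apr 9, 1888 → May 9, 1888: 30 days (April has 30).
May 9, 1888 → Jun 9, 1888: 31 days (May has 31).
Jun 9, 1888 → Jul 9, 1888: 30 days (June has 30).
Jul 9, 1888 → Aug 9, 1888: 31 days (July has 31).
Aug 9, 1888 → Sep 9, 1888: 31 days (August has 31).
Sep 9, 1888 → Oct 9, 1888: 30 days (September has 30).
Oct 9, 1888 → Nov 9, 1888: 31 days (October has 31).
Nov 9, 1888 → Dec 9, 1888: 30 days (November has 30).
Dec 9, 1888 → Jan 9, 1889: 31 days (December has 31).
Jan 9, 1889 → Feb 5, 1889: 27 days.
Total: 727 days.

727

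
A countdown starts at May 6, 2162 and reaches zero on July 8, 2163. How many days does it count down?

May 6, 2162 → May 6, 2163: 365 days.
May 6, 2163 → Jun 6, 2163: 31 days (May has 31).
Jun 6, 2163 → Jul 6, 2163: 30 days (June has 30).
Jul 6, 2163 → Jul 8, 2163: 2 days.
Total: 428 days.

428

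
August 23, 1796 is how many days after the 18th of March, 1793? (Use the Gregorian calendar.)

1254

Mar 18, 1793 → Mar 18, 1794: 365 days.
Mar 18, 1794 → Mar 18, 1795: 365 days.
Mar 18, 1795 → Mar 18, 1796: 366 days (Feb 29, 1796 is in that span).
Mar 18, 1796 → Apr 18, 1796: 31 days (March has 31).
Apr 18, 1796 → May 18, 1796: 30 days (April has 30).
May 18, 1796 → Jun 18, 1796: 31 days (May has 31).
Jun 18, 1796 → Jul 18, 1796: 30 days (June has 30).
Jul 18, 1796 → Aug 18, 1796: 31 days (July has 31).
Aug 18, 1796 → Aug 23, 1796: 5 days.
Total: 1254 days.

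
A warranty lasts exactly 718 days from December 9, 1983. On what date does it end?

November 26, 1985

+366 (one year; includes Feb 29, 1984) → Dec 9, 1984 (352 left).
Dec has 31 days: +23 → Jan 1, 1985 (329 left).
Jan has 31 days: +31 → Feb 1, 1985 (298 left).
Feb has 28 days: +28 → Mar 1, 1985 (270 left).
Mar has 31 days: +31 → Apr 1, 1985 (239 left).
Apr has 30 days: +30 → May 1, 1985 (209 left).
May has 31 days: +31 → Jun 1, 1985 (178 left).
Jun has 30 days: +30 → Jul 1, 1985 (148 left).
Jul has 31 days: +31 → Aug 1, 1985 (117 left).
Aug has 31 days: +31 → Sep 1, 1985 (86 left).
Sep has 30 days: +30 → Oct 1, 1985 (56 left).
Oct has 31 days: +31 → Nov 1, 1985 (25 left).
+25 → Nov 26, 1985.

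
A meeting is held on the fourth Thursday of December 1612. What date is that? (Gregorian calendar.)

December 27, 1612

December 1, 1612 is a Saturday.
The first Thursday is therefore December 6 (5 days later).
The fourth Thursday is 6 + 3×7 = December 27.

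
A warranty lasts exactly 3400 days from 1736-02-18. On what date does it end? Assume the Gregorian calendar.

+366 (one year; includes Feb 29, 1736) → Feb 18, 1737 (3034 left).
+365 (one year) → Feb 18, 1738 (2669 left).
+365 (one year) → Feb 18, 1739 (2304 left).
+365 (one year) → Feb 18, 1740 (1939 left).
+366 (one year; includes Feb 29, 1740) → Feb 18, 1741 (1573 left).
+365 (one year) → Feb 18, 1742 (1208 left).
+365 (one year) → Feb 18, 1743 (843 left).
+365 (one year) → Feb 18, 1744 (478 left).
+366 (one year; includes Feb 29, 1744) → Feb 18, 1745 (112 left).
Feb has 28 days: +11 → Mar 1, 1745 (101 left).
Mar has 31 days: +31 → Apr 1, 1745 (70 left).
Apr has 30 days: +30 → May 1, 1745 (40 left).
May has 31 days: +31 → Jun 1, 1745 (9 left).
+9 → Jun 10, 1745.

June 10, 1745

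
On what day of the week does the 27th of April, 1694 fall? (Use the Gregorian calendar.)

Tuesday

Doomsday rule: the anchor day for the 1600s is Tuesday. For year 94: 94÷12 = 7 r 10, and 10÷4 = 2, so 7+10+2 = 19.
Tuesday + 19 ≡ Sunday — that's 1694's doomsday.
In April the doomsday date is Apr 4.
Apr 27 is 23 days after Apr 4; 23 mod 7 = 2, so Sunday + 2 = Tuesday.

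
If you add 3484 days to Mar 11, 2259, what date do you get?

+366 (one year; includes Feb 29, 2260) → Mar 11, 2260 (3118 left).
+365 (one year) → Mar 11, 2261 (2753 left).
+365 (one year) → Mar 11, 2262 (2388 left).
+365 (one year) → Mar 11, 2263 (2023 left).
+366 (one year; includes Feb 29, 2264) → Mar 11, 2264 (1657 left).
+365 (one year) → Mar 11, 2265 (1292 left).
+365 (one year) → Mar 11, 2266 (927 left).
+365 (one year) → Mar 11, 2267 (562 left).
+366 (one year; includes Feb 29, 2268) → Mar 11, 2268 (196 left).
Mar has 31 days: +21 → Apr 1, 2268 (175 left).
Apr has 30 days: +30 → May 1, 2268 (145 left).
May has 31 days: +31 → Jun 1, 2268 (114 left).
Jun has 30 days: +30 → Jul 1, 2268 (84 left).
Jul has 31 days: +31 → Aug 1, 2268 (53 left).
Aug has 31 days: +31 → Sep 1, 2268 (22 left).
+22 → Sep 23, 2268.

September 23, 2268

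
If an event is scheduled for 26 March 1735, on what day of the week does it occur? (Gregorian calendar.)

Doomsday rule: the anchor day for the 1700s is Sunday. For year 35: 35÷12 = 2 r 11, and 11÷4 = 2, so 2+11+2 = 15.
Sunday + 15 ≡ Monday — that's 1735's doomsday.
In March the doomsday date is Mar 14.
Mar 26 is 12 days after Mar 14; 12 mod 7 = 5, so Monday + 5 = Saturday.

Saturday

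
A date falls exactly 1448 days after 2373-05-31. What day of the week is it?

Wednesday

First find the weekday of May 31, 2373. Doomsday rule: the anchor day for the 2300s is Wednesday. For year 73: 73÷12 = 6 r 1, and 1÷4 = 0, so 6+1+0 = 7.
Wednesday + 7 ≡ Wednesday — that's 2373's doomsday.
In May the doomsday date is May 9.
May 31 is 22 days after May 9; 22 mod 7 = 1, so Wednesday + 1 = Thursday.
1448 mod 7 = 6, so 1448 days after a Thursday is Thursday + 6 = Wednesday.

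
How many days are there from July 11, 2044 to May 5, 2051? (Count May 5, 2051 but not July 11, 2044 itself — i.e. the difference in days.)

2489

Jul 11, 2044 → Jul 11, 2045: 365 days.
Jul 11, 2045 → Jul 11, 2046: 365 days.
Jul 11, 2046 → Jul 11, 2047: 365 days.
Jul 11, 2047 → Jul 11, 2048: 366 days (Feb 29, 2048 is in that span).
Jul 11, 2048 → Jul 11, 2049: 365 days.
Jul 11, 2049 → Jul 11, 2050: 365 days.
Jul 11, 2050 → Aug 11, 2050: 31 days (July has 31).
Aug 11, 2050 → Sep 11, 2050: 31 days (August has 31).
Sep 11, 2050 → Oct 11, 2050: 30 days (September has 30).
Oct 11, 2050 → Nov 11, 2050: 31 days (October has 31).
Nov 11, 2050 → Dec 11, 2050: 30 days (November has 30).
Dec 11, 2050 → Jan 11, 2051: 31 days (December has 31).
Jan 11, 2051 → Feb 11, 2051: 31 days (January has 31).
Feb 11, 2051 → Mar 11, 2051: 28 days (February has 28).
Mar 11, 2051 → Apr 11, 2051: 31 days (March has 31).
Apr 11, 2051 → May 5, 2051: 24 days.
Total: 2489 days.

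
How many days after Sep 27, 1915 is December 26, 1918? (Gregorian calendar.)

1186

Sep 27, 1915 → Sep 27, 1916: 366 days (Feb 29, 1916 is in that span).
Sep 27, 1916 → Sep 27, 1917: 365 days.
Sep 27, 1917 → Sep 27, 1918: 365 days.
Sep 27, 1918 → Oct 27, 1918: 30 days (September has 30).
Oct 27, 1918 → Nov 27, 1918: 31 days (October has 31).
Nov 27, 1918 → Dec 26, 1918: 29 days.
Total: 1186 days.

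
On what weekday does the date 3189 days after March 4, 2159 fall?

Thursday

First find the weekday of Mar 4, 2159. Doomsday rule: the anchor day for the 2100s is Sunday. For year 59: 59÷12 = 4 r 11, and 11÷4 = 2, so 4+11+2 = 17.
Sunday + 17 ≡ Wednesday — that's 2159's doomsday.
In March the doomsday date is Mar 14.
Mar 4 is 10 days before Mar 14; 10 mod 7 = 3, so Wednesday − 3 = Sunday.
3189 mod 7 = 4, so 3189 days after a Sunday is Sunday + 4 = Thursday.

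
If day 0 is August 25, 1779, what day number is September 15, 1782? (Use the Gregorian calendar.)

1117

Aug 25, 1779 → Aug 25, 1780: 366 days (Feb 29, 1780 is in that span).
Aug 25, 1780 → Aug 25, 1781: 365 days.
Aug 25, 1781 → Sep 25, 1781: 31 days (August has 31).
Sep 25, 1781 → Oct 25, 1781: 30 days (September has 30).
Oct 25, 1781 → Nov 25, 1781: 31 days (October has 31).
Nov 25, 1781 → Dec 25, 1781: 30 days (November has 30).
Dec 25, 1781 → Jan 25, 1782: 31 days (December has 31).
Jan 25, 1782 → Feb 25, 1782: 31 days (January has 31).
Feb 25, 1782 → Mar 25, 1782: 28 days (February has 28).
Mar 25, 1782 → Apr 25, 1782: 31 days (March has 31).
Apr 25, 1782 → May 25, 1782: 30 days (April has 30).
May 25, 1782 → Jun 25, 1782: 31 days (May has 31).
Jun 25, 1782 → Jul 25, 1782: 30 days (June has 30).
Jul 25, 1782 → Aug 25, 1782: 31 days (July has 31).
Aug 25, 1782 → Sep 15, 1782: 21 days.
Total: 1117 days.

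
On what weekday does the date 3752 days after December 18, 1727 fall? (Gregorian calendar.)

First find the weekday of Dec 18, 1727. Doomsday rule: the anchor day for the 1700s is Sunday. For year 27: 27÷12 = 2 r 3, and 3÷4 = 0, so 2+3+0 = 5.
Sunday + 5 ≡ Friday — that's 1727's doomsday.
In December the doomsday date is Dec 12.
Dec 18 is 6 days after Dec 12; 6 mod 7 = 6, so Friday + 6 = Thursday.
3752 mod 7 = 0, so 3752 days after a Thursday is Thursday + 0 = Thursday.

Thursday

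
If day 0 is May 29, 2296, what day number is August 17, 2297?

May 29, 2296 → May 29, 2297: 365 days.
May 29, 2297 → Jun 29, 2297: 31 days (May has 31).
Jun 29, 2297 → Jul 29, 2297: 30 days (June has 30).
Jul 29, 2297 → Aug 17, 2297: 19 days.
Total: 445 days.

445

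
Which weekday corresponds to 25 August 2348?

Doomsday rule: the anchor day for the 2300s is Wednesday. For year 48: 48÷12 = 4 r 0, and 0÷4 = 0, so 4+0+0 = 4.
Wednesday + 4 ≡ Sunday — that's 2348's doomsday.
In August the doomsday date is Aug 8.
Aug 25 is 17 days after Aug 8; 17 mod 7 = 3, so Sunday + 3 = Wednesday.

Wednesday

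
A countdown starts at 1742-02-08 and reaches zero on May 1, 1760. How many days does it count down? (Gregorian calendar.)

Feb 8, 1742 → Feb 8, 1743: 365 days.
Feb 8, 1743 → Feb 8, 1744: 365 days.
Feb 8, 1744 → Feb 8, 1745: 366 days (Feb 29, 1744 is in that span).
Feb 8, 1745 → Feb 8, 1746: 365 days.
Feb 8, 1746 → Feb 8, 1747: 365 days.
Feb 8, 1747 → Feb 8, 1748: 365 days.
Feb 8, 1748 → Feb 8, 1749: 366 days (Feb 29, 1748 is in that span).
Feb 8, 1749 → Feb 8, 1750: 365 days.
Feb 8, 1750 → Feb 8, 1751: 365 days.
Feb 8, 1751 → Feb 8, 1752: 365 days.
Feb 8, 1752 → Feb 8, 1753: 366 days (Feb 29, 1752 is in that span).
Feb 8, 1753 → Feb 8, 1754: 365 days.
Feb 8, 1754 → Feb 8, 1755: 365 days.
Feb 8, 1755 → Feb 8, 1756: 365 days.
Feb 8, 1756 → Feb 8, 1757: 366 days (Feb 29, 1756 is in that span).
Feb 8, 1757 → Feb 8, 1758: 365 days.
Feb 8, 1758 → Feb 8, 1759: 365 days.
Feb 8, 1759 → Feb 8, 1760: 365 days.
Feb 8, 1760 → Mar 8, 1760: 29 days (February has 29).
Mar 8, 1760 → Apr 8, 1760: 31 days (March has 31).
Apr 8, 1760 → May 1, 1760: 23 days.
Total: 6657 days.

6657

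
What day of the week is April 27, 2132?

Sunday

Doomsday rule: the anchor day for the 2100s is Sunday. For year 32: 32÷12 = 2 r 8, and 8÷4 = 2, so 2+8+2 = 12.
Sunday + 12 ≡ Friday — that's 2132's doomsday.
In April the doomsday date is Apr 4.
Apr 27 is 23 days after Apr 4; 23 mod 7 = 2, so Friday + 2 = Sunday.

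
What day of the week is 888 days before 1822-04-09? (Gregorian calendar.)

Wednesday

First find the weekday of Apr 9, 1822. Doomsday rule: the anchor day for the 1800s is Friday. For year 22: 22÷12 = 1 r 10, and 10÷4 = 2, so 1+10+2 = 13.
Friday + 13 ≡ Thursday — that's 1822's doomsday.
In April the doomsday date is Apr 4.
Apr 9 is 5 days after Apr 4; 5 mod 7 = 5, so Thursday + 5 = Tuesday.
888 mod 7 = 6, so 888 days before a Tuesday is Tuesday − 6 = Wednesday.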